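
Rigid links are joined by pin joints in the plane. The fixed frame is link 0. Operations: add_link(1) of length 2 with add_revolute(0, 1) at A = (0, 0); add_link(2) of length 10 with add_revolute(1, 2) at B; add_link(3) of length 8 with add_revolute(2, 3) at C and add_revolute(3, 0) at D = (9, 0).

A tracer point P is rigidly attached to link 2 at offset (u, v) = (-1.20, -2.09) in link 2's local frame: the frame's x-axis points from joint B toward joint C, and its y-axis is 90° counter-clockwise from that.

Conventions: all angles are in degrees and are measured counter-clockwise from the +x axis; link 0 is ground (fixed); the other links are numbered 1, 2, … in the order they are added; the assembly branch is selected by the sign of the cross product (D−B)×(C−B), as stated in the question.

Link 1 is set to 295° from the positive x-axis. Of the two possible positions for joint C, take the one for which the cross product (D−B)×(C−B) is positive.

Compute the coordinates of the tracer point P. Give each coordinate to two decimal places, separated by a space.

A=(0,0), D=(9.00,0)
B = A + 2.00·(cos295°, sin295°) = (0.8452, -1.8126)
|BD| = 8.3538
circle(B,10.00) ∩ circle(D,8.00): a=6.3316, h=7.7402
  candidates: C₊=(5.3465,7.1170) cross=64.660; C₋=(8.7055,-7.9946) cross=-64.660
  branch + wants cross > 0 → take C=(5.3465,7.1170) (cross=64.660)
ex = (C−B)/|BC| = (0.4501,0.8930); ey = (-0.8930,0.4501)
P = B + -1.20·ex + -2.09·ey = (2.1714,-3.8249)

2.17 -3.82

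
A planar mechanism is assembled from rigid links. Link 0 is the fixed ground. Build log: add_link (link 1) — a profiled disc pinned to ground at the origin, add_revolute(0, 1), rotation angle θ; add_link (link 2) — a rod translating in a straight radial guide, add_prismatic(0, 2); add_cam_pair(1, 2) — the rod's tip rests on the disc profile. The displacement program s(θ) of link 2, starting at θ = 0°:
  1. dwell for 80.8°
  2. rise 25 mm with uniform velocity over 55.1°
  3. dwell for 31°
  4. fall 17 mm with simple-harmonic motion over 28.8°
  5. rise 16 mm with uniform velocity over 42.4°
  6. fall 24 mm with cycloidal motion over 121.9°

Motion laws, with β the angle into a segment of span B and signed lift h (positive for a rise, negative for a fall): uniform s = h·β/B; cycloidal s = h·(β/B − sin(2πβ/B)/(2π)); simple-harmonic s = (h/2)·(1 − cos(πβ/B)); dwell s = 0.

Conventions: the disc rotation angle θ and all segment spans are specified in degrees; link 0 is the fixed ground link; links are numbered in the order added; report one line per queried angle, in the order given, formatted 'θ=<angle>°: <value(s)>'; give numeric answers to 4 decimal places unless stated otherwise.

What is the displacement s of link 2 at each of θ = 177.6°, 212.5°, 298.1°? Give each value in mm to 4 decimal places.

seg 1 [0°–80.8°] dwell: s stays 0.0000
seg 2 [80.8°–135.9°] uniform, h=25: full span → s += 25 → s = 25.0000
seg 3 [135.9°–166.9°] dwell: s stays 25.0000
seg 4 [166.9°–195.7°] simple-harmonic, h=-17: θ=177.6° here. β=10.7, B=28.8. -17/2·(1 − cos(π·0.3715)) = -5.1617 → s = 19.8383
seg 4 [166.9°–195.7°] simple-harmonic, h=-17: full span → s += -17 → s = 8.0000
seg 5 [195.7°–238.1°] uniform, h=16: θ=212.5° here. β=16.8, B=42.4. 16·16.8/42.4 = 6.3396 → s = 14.3396
seg 5 [195.7°–238.1°] uniform, h=16: full span → s += 16 → s = 24.0000
seg 6 [238.1°–360°] cycloidal, h=-24: θ=298.1° here. β=60, B=121.9. -24·(0.4922 − sin(2π·0.4922)/(2π)) = -11.6260 → s = 12.3740

θ=177.6°: 19.8383
θ=212.5°: 14.3396
θ=298.1°: 12.3740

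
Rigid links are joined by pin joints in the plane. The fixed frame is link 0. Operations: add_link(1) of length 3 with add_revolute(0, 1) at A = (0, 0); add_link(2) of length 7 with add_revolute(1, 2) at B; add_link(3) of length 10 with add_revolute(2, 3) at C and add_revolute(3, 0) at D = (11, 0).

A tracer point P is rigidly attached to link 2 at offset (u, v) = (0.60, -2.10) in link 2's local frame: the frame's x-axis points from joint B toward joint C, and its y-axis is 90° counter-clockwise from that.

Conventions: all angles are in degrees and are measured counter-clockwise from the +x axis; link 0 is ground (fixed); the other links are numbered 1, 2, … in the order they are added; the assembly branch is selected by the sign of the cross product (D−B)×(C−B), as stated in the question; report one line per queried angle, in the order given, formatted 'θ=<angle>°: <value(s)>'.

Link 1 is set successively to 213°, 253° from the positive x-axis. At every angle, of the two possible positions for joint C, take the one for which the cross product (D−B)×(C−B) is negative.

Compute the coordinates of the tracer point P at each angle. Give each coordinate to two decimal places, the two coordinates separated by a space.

A=(0,0), D=(11.00,0)
θ=213°: B = A + 3.00·(cos213°, sin213°) = (-2.5160, -1.6339)
θ=213°: |BD| = 13.6144
θ=213°: circle(B,7.00) ∩ circle(D,10.00): a=4.9342, h=4.9653
θ=213°:   candidates: C₊=(1.7866,3.8876) cross=67.599; C₋=(2.9784,-5.9711) cross=-67.599
θ=213°:   branch - wants cross < 0 → take C=(2.9784,-5.9711) (cross=-67.599)
θ=213°: ex = (C−B)/|BC| = (0.7849,-0.6196); ey = (0.6196,0.7849)
θ=213°: P = B + 0.60·ex + -2.10·ey = (-3.3462,-3.6540)
θ=253°: B = A + 3.00·(cos253°, sin253°) = (-0.8771, -2.8689)
θ=253°: |BD| = 12.2187
θ=253°: circle(B,7.00) ∩ circle(D,10.00): a=4.0224, h=5.7289
θ=253°:   candidates: C₊=(1.6877,3.6443) cross=70.000; C₋=(4.3780,-7.4932) cross=-70.000
θ=253°:   branch - wants cross < 0 → take C=(4.3780,-7.4932) (cross=-70.000)
θ=253°: ex = (C−B)/|BC| = (0.7507,-0.6606); ey = (0.6606,0.7507)
θ=253°: P = B + 0.60·ex + -2.10·ey = (-1.8140,-4.8418)

θ=213°: -3.35 -3.65
θ=253°: -1.81 -4.84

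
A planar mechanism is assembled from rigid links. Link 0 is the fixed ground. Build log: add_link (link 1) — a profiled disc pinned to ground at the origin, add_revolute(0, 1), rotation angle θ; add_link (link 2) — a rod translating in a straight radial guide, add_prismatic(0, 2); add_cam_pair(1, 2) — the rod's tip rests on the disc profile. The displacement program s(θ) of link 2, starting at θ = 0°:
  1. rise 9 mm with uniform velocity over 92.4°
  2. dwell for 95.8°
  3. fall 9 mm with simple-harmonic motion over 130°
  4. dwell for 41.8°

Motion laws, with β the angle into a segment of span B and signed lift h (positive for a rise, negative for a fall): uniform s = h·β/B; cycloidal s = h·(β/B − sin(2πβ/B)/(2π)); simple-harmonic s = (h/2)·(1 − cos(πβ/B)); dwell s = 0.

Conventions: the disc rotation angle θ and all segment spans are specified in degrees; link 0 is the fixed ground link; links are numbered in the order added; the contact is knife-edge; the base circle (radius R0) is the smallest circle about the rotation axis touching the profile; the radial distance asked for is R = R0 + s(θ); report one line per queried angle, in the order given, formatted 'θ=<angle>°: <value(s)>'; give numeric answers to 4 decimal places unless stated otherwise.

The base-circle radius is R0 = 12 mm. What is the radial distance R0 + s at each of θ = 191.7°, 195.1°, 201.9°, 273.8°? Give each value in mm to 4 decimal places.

seg 1 [0°–92.4°] uniform, h=9: full span → s += 9 → s = 9.0000
seg 2 [92.4°–188.2°] dwell: s stays 9.0000
seg 3 [188.2°–318.2°] simple-harmonic, h=-9: θ=191.7° here. β=3.5, B=130. -9/2·(1 − cos(π·0.0269)) = -0.0161 → s = 8.9839
seg 3 [188.2°–318.2°] simple-harmonic, h=-9: θ=195.1° here. β=6.9, B=130. -9/2·(1 − cos(π·0.0531)) = -0.0624 → s = 8.9376
seg 3 [188.2°–318.2°] simple-harmonic, h=-9: θ=201.9° here. β=13.7, B=130. -9/2·(1 − cos(π·0.1054)) = -0.2444 → s = 8.7556
seg 3 [188.2°–318.2°] simple-harmonic, h=-9: θ=273.8° here. β=85.6, B=130. -9/2·(1 − cos(π·0.6585)) = -6.6488 → s = 2.3512
θ=191.7°: R = R0 + s = 12 + 8.9839 = 20.9839
θ=195.1°: R = R0 + s = 12 + 8.9376 = 20.9376
θ=201.9°: R = R0 + s = 12 + 8.7556 = 20.7556
θ=273.8°: R = R0 + s = 12 + 2.3512 = 14.3512

θ=191.7°: 20.9839
θ=195.1°: 20.9376
θ=201.9°: 20.7556
θ=273.8°: 14.3512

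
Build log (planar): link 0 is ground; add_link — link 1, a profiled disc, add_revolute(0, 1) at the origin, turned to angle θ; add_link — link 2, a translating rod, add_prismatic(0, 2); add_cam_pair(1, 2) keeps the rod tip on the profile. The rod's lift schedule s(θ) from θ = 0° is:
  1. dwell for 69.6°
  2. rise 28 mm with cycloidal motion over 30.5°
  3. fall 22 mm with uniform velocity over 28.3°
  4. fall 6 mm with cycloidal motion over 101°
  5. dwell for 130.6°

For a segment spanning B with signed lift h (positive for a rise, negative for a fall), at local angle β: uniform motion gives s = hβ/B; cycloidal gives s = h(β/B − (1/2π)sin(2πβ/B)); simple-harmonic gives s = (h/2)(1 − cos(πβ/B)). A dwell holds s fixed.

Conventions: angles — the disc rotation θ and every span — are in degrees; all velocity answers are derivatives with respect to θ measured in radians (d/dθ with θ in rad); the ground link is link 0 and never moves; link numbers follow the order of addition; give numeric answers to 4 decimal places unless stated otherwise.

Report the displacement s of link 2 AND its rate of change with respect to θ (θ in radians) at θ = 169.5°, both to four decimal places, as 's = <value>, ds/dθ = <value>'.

seg 1 [0°–69.6°] dwell: s stays 0.0000
seg 2 [69.6°–100.1°] cycloidal, h=28: full span → s += 28 → s = 28.0000
seg 3 [100.1°–128.4°] uniform, h=-22: full span → s += -22 → s = 6.0000
seg 4 [128.4°–229.4°] cycloidal, h=-6: θ=169.5° here. β=41.1, B=101. -6·(0.4069 − sin(2π·0.4069)/(2π)) = -1.9145 → s = 4.0855
velocity in seg [128.4°–229.4°] (cycloidal), θ in radians: β = 41.1° = 0.7173 rad, B = 101° = 1.7628 rad; ds/dθ = (h/B)(1 − cos(2πβ/B)) = ((-6)/1.7628)(1 − cos(2π·0.4069)) = -6.241853 mm/rad

s = 4.0855, ds/dθ = -6.2419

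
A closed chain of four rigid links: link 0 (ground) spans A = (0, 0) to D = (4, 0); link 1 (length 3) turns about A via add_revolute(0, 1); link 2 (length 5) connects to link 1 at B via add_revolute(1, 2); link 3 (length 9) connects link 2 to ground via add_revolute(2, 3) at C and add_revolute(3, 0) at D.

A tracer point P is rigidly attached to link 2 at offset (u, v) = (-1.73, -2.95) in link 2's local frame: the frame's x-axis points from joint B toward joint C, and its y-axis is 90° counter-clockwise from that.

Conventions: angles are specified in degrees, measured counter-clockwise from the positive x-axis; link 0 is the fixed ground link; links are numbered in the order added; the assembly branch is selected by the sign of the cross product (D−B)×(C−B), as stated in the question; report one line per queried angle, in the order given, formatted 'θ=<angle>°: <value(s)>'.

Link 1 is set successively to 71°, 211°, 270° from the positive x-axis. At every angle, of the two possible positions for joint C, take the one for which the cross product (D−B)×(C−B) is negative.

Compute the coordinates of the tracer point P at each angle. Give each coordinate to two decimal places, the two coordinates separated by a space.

A=(0,0), D=(4.00,0)
θ=71°: B = A + 3.00·(cos71°, sin71°) = (0.9767, 2.8366)
θ=71°: |BD| = 4.1456
θ=71°: circle(B,5.00) ∩ circle(D,9.00): a=-4.6813, h=1.7567
θ=71°:   candidates: C₊=(-1.2352,7.3207) cross=7.282; C₋=(-3.6391,4.7585) cross=-7.282
θ=71°:   branch - wants cross < 0 → take C=(-3.6391,4.7585) (cross=-7.282)
θ=71°: ex = (C−B)/|BC| = (-0.9232,0.3844); ey = (-0.3844,-0.9232)
θ=71°: P = B + -1.73·ex + -2.95·ey = (3.7077,4.8949)
θ=211°: B = A + 3.00·(cos211°, sin211°) = (-2.5715, -1.5451)
θ=211°: |BD| = 6.7507
θ=211°: circle(B,5.00) ∩ circle(D,9.00): a=-0.7724, h=4.9400
θ=211°:   candidates: C₊=(-4.4540,3.0870) cross=33.348; C₋=(-2.1927,-6.5307) cross=-33.348
θ=211°:   branch - wants cross < 0 → take C=(-2.1927,-6.5307) (cross=-33.348)
θ=211°: ex = (C−B)/|BC| = (0.0758,-0.9971); ey = (0.9971,0.0758)
θ=211°: P = B + -1.73·ex + -2.95·ey = (-5.6441,-0.0436)
θ=270°: B = A + 3.00·(cos270°, sin270°) = (-0.0000, -3.0000)
θ=270°: |BD| = 5.0000
θ=270°: circle(B,5.00) ∩ circle(D,9.00): a=-3.1000, h=3.9230
θ=270°:   candidates: C₊=(-4.8338,-1.7216) cross=19.615; C₋=(-0.1262,-7.9984) cross=-19.615
θ=270°:   branch - wants cross < 0 → take C=(-0.1262,-7.9984) (cross=-19.615)
θ=270°: ex = (C−B)/|BC| = (-0.0252,-0.9997); ey = (0.9997,-0.0252)
θ=270°: P = B + -1.73·ex + -2.95·ey = (-2.9054,-1.1961)

θ=71°: 3.71 4.89
θ=211°: -5.64 -0.04
θ=270°: -2.91 -1.20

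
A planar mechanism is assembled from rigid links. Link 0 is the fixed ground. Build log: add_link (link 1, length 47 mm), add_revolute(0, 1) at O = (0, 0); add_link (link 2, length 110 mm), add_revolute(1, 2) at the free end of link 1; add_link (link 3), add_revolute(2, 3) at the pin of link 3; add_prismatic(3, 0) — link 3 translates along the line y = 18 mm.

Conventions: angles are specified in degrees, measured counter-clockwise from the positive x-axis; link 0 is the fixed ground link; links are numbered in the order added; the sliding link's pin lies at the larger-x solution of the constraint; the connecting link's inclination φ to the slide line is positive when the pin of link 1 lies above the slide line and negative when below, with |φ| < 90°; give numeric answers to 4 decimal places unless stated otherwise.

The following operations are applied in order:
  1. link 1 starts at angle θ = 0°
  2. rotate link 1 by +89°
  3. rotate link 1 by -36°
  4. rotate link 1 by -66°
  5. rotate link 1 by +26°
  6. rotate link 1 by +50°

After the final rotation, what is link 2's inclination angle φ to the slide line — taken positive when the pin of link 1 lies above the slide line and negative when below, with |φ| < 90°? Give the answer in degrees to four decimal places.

geometry: r = 47 mm, L = 110 mm, e = 18 mm; θ starts at 0°
rotate link 1 by +89°: θ ← 0° +89° = 89°
rotate link 1 by -36°: θ ← 89° -36° = 53°
rotate link 1 by -66°: θ ← 53° -66° = -13°
rotate link 1 by +26°: θ ← -13° +26° = 13°
rotate link 1 by +50°: θ ← 13° +50° = 63°
h = r sin θ − e = 41.877307 − 18 = 23.877307
sin φ = h / L = 23.877307 / 110 = 0.21706642
φ = arcsin(0.21706642) = 12.536788°

12.5368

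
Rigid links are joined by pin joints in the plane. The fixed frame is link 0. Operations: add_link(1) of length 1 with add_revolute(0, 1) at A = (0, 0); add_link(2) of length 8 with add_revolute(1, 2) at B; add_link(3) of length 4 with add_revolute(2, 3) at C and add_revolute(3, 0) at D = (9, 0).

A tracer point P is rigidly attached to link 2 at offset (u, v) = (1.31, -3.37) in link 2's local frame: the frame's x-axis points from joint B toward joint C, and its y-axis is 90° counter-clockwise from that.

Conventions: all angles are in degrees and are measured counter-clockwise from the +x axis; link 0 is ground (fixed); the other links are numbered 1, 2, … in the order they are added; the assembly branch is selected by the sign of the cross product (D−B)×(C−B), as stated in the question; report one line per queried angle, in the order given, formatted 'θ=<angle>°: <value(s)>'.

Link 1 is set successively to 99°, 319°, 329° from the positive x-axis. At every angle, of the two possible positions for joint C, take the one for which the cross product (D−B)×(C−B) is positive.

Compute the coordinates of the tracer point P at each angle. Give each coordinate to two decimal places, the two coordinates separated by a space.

A=(0,0), D=(9.00,0)
θ=99°: B = A + 1.00·(cos99°, sin99°) = (-0.1564, 0.9877)
θ=99°: |BD| = 9.2096
θ=99°: circle(B,8.00) ∩ circle(D,4.00): a=7.2108, h=3.4648
θ=99°:   candidates: C₊=(7.3843,3.6592) cross=31.909; C₋=(6.6412,-3.2305) cross=-31.909
θ=99°:   branch + wants cross > 0 → take C=(7.3843,3.6592) (cross=31.909)
θ=99°: ex = (C−B)/|BC| = (0.9426,0.3339); ey = (-0.3339,0.9426)
θ=99°: P = B + 1.31·ex + -3.37·ey = (2.2037,-1.7514)
θ=319°: B = A + 1.00·(cos319°, sin319°) = (0.7547, -0.6561)
θ=319°: |BD| = 8.2713
θ=319°: circle(B,8.00) ∩ circle(D,4.00): a=7.0373, h=3.8049
θ=319°:   candidates: C₊=(7.4680,3.6950) cross=31.471; C₋=(8.0716,-3.8908) cross=-31.471
θ=319°:   branch + wants cross > 0 → take C=(7.4680,3.6950) (cross=31.471)
θ=319°: ex = (C−B)/|BC| = (0.8392,0.5439); ey = (-0.5439,0.8392)
θ=319°: P = B + 1.31·ex + -3.37·ey = (3.6869,-2.7715)
θ=329°: B = A + 1.00·(cos329°, sin329°) = (0.8572, -0.5150)
θ=329°: |BD| = 8.1591
θ=329°: circle(B,8.00) ∩ circle(D,4.00): a=7.0211, h=3.8347
θ=329°:   candidates: C₊=(7.6222,3.7552) cross=31.288; C₋=(8.1063,-3.8989) cross=-31.288
θ=329°:   branch + wants cross > 0 → take C=(7.6222,3.7552) (cross=31.288)
θ=329°: ex = (C−B)/|BC| = (0.8456,0.5338); ey = (-0.5338,0.8456)
θ=329°: P = B + 1.31·ex + -3.37·ey = (3.7638,-2.6655)

θ=99°: 2.20 -1.75
θ=319°: 3.69 -2.77
θ=329°: 3.76 -2.67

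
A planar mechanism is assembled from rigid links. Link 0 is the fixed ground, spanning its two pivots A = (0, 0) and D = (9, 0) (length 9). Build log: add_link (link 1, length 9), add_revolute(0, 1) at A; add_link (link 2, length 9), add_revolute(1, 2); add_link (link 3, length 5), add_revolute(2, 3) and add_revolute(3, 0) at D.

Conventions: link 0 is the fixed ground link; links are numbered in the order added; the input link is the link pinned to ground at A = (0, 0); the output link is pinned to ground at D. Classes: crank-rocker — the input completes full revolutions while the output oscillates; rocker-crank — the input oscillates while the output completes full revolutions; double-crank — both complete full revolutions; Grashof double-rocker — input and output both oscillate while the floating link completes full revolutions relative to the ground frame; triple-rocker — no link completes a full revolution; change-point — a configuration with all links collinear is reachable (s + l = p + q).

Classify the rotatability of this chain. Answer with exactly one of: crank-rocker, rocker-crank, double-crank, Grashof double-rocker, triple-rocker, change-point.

lengths: ground=9, input=9, coupler=9, output=5
sorted: s=5 (shortest), l=9 (longest), p+q=18
s + l = 14 vs p + q = 18
s + l < p + q (Grashof) with shortest = output link → rocker-crank

rocker-crank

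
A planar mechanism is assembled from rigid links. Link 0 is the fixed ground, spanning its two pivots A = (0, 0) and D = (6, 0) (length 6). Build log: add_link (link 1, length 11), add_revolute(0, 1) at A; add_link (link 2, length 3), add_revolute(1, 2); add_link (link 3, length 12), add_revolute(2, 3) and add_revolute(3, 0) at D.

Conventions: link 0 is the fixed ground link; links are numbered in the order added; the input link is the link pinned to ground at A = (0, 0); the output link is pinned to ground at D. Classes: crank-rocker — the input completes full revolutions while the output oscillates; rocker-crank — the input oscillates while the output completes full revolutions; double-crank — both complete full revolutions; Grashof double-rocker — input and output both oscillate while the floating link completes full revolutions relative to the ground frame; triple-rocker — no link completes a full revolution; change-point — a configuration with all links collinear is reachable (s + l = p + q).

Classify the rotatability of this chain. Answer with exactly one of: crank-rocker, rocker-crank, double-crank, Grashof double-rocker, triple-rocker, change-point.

lengths: ground=6, input=11, coupler=3, output=12
sorted: s=3 (shortest), l=12 (longest), p+q=17
s + l = 15 vs p + q = 17
s + l < p + q (Grashof) with shortest = coupler link → Grashof double-rocker

Grashof double-rocker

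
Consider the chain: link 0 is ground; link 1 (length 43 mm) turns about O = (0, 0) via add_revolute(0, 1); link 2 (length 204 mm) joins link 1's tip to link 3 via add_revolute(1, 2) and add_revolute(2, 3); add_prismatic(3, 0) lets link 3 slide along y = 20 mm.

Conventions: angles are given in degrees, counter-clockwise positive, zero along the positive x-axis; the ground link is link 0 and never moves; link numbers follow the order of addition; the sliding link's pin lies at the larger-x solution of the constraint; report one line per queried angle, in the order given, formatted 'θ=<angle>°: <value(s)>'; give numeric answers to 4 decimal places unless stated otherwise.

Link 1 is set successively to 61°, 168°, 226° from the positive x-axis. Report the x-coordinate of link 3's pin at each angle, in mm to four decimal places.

geometry: r = 43 mm, L = 204 mm, e = 20 mm
θ=61°: crank pin P = (r cos θ, r sin θ) = (20.846814, 37.608647)
θ=61°: h = r sin θ − e = 37.608647 − 20 = 17.608647
θ=61°: x = r cos θ + √(L² − h²) = 20.846814 + 203.238617 = 224.085431
θ=168°: crank pin P = (r cos θ, r sin θ) = (-42.060347, 8.940203)
θ=168°: h = r sin θ − e = 8.940203 − 20 = -11.059797
θ=168°: x = r cos θ + √(L² − h²) = -42.060347 + 203.699978 = 161.639631
θ=226°: crank pin P = (r cos θ, r sin θ) = (-29.870310, -30.931611)
θ=226°: h = r sin θ − e = -30.931611 − 20 = -50.931611
θ=226°: x = r cos θ + √(L² − h²) = -29.870310 + 197.539796 = 167.669486

θ=61°: 224.0854
θ=168°: 161.6396
θ=226°: 167.6695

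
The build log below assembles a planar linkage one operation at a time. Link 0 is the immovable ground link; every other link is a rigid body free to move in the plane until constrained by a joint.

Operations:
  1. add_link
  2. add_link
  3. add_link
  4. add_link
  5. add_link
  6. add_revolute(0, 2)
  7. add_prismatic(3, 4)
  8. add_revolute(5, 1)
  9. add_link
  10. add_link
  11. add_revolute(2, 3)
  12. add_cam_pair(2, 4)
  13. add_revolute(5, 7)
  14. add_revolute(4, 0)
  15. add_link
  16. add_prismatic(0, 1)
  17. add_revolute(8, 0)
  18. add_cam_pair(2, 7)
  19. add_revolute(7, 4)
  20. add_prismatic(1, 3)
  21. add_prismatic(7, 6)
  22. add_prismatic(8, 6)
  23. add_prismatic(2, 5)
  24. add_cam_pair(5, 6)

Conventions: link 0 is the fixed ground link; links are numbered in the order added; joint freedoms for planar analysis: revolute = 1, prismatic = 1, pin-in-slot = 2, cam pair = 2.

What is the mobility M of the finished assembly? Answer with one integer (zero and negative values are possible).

ground; <1,0,0>
#1 <2,0,0>
#2 <3,0,0>
#3 <4,0,0>
#4 <5,0,0>
#5 <6,0,0>
R:0↔2 J1 <6,1,0>
P:3↔4 J1 <6,2,0>
R:5↔1 J1 <6,3,0>
#6 <7,3,0>
#7 <8,3,0>
R:2↔3 J1 <8,4,0>
C:2↔4 J2 <8,4,1>
R:5↔7 J1 <8,5,1>
R:4↔0 J1 <8,6,1>
#8 <9,6,1>
P:0↔1 J1 <9,7,1>
R:8↔0 J1 <9,8,1>
C:2↔7 J2 <9,8,2>
R:7↔4 J1 <9,9,2>
P:1↔3 J1 <9,10,2>
P:7↔6 J1 <9,11,2>
P:8↔6 J1 <9,12,2>
P:2↔5 J1 <9,13,2>
C:5↔6 J2 <9,13,3>
3×8 − 2×13 − 1×3 = -5

M = -5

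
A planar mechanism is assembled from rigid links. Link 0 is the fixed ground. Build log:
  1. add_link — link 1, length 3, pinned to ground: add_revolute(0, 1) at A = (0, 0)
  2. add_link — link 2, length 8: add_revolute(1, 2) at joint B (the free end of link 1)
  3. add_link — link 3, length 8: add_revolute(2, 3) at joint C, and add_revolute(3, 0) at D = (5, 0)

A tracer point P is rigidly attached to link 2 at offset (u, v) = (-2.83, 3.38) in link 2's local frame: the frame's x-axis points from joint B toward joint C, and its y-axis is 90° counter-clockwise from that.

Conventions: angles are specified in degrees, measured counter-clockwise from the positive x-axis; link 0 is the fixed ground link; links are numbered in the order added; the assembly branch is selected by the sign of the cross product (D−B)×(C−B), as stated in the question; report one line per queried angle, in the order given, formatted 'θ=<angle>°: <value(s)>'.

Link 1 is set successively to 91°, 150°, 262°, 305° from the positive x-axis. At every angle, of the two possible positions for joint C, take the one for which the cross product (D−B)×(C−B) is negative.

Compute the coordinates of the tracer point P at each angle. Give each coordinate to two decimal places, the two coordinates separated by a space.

A=(0,0), D=(5.00,0)
θ=91°: B = A + 3.00·(cos91°, sin91°) = (-0.0524, 2.9995)
θ=91°: |BD| = 5.8757
θ=91°: circle(B,8.00) ∩ circle(D,8.00): a=2.9378, h=7.4410
θ=91°:   candidates: C₊=(6.2725,7.8982) cross=43.721; C₋=(-1.3248,-4.8986) cross=-43.721
θ=91°:   branch - wants cross < 0 → take C=(-1.3248,-4.8986) (cross=-43.721)
θ=91°: ex = (C−B)/|BC| = (-0.1591,-0.9873); ey = (0.9873,-0.1591)
θ=91°: P = B + -2.83·ex + 3.38·ey = (3.7348,5.2559)
θ=150°: B = A + 3.00·(cos150°, sin150°) = (-2.5981, 1.5000)
θ=150°: |BD| = 7.7447
θ=150°: circle(B,8.00) ∩ circle(D,8.00): a=3.8724, h=7.0003
θ=150°:   candidates: C₊=(2.5568,7.6178) cross=54.216; C₋=(-0.1549,-6.1178) cross=-54.216
θ=150°:   branch - wants cross < 0 → take C=(-0.1549,-6.1178) (cross=-54.216)
θ=150°: ex = (C−B)/|BC| = (0.3054,-0.9522); ey = (0.9522,0.3054)
θ=150°: P = B + -2.83·ex + 3.38·ey = (-0.2438,5.2270)
θ=262°: B = A + 3.00·(cos262°, sin262°) = (-0.4175, -2.9708)
θ=262°: |BD| = 6.1786
θ=262°: circle(B,8.00) ∩ circle(D,8.00): a=3.0893, h=7.3794
θ=262°:   candidates: C₊=(-1.2570,4.9850) cross=45.595; C₋=(5.8394,-7.9558) cross=-45.595
θ=262°:   branch - wants cross < 0 → take C=(5.8394,-7.9558) (cross=-45.595)
θ=262°: ex = (C−B)/|BC| = (0.7821,-0.6231); ey = (0.6231,0.7821)
θ=262°: P = B + -2.83·ex + 3.38·ey = (-0.5247,1.4362)
θ=305°: B = A + 3.00·(cos305°, sin305°) = (1.7207, -2.4575)
θ=305°: |BD| = 4.0979
θ=305°: circle(B,8.00) ∩ circle(D,8.00): a=2.0489, h=7.7332
θ=305°:   candidates: C₊=(-1.2771,4.9596) cross=31.690; C₋=(7.9979,-7.4171) cross=-31.690
θ=305°:   branch - wants cross < 0 → take C=(7.9979,-7.4171) (cross=-31.690)
θ=305°: ex = (C−B)/|BC| = (0.7846,-0.6200); ey = (0.6200,0.7846)
θ=305°: P = B + -2.83·ex + 3.38·ey = (1.5956,1.9491)

θ=91°: 3.73 5.26
θ=150°: -0.24 5.23
θ=262°: -0.52 1.44
θ=305°: 1.60 1.95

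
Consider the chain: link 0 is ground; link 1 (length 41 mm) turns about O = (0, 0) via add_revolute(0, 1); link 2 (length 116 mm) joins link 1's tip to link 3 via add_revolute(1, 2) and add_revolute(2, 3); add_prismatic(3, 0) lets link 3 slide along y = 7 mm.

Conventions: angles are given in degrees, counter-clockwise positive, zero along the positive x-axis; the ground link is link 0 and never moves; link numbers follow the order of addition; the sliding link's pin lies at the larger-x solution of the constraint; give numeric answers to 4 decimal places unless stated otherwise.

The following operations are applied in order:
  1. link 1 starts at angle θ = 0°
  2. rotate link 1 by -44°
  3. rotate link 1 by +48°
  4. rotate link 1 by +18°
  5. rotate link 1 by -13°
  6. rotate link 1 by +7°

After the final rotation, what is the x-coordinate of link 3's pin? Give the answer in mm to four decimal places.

geometry: r = 41 mm, L = 116 mm, e = 7 mm; θ starts at 0°
rotate link 1 by -44°: θ ← 0° -44° = -44°
rotate link 1 by +48°: θ ← -44° +48° = 4°
rotate link 1 by +18°: θ ← 4° +18° = 22°
rotate link 1 by -13°: θ ← 22° -13° = 9°
rotate link 1 by +7°: θ ← 9° +7° = 16°
crank pin P = (r cos θ, r sin θ) = (39.411730, 11.301132)
h = r sin θ − e = 11.301132 − 7 = 4.301132
x = r cos θ + √(L² − h²) = 39.411730 + 115.920232 = 155.331962

155.3320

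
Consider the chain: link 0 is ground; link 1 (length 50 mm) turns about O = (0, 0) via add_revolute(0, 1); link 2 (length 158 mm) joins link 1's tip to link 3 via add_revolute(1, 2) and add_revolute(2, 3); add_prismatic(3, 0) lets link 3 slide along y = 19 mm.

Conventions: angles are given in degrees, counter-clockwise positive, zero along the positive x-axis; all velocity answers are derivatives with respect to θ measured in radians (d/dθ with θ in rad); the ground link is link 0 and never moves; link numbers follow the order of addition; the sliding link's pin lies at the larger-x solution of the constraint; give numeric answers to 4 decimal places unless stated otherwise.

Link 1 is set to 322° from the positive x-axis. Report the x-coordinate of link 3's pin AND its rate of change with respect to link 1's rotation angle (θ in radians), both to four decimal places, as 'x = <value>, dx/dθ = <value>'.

geometry: r = 50 mm, L = 158 mm, e = 19 mm
crank pin P = (r cos θ, r sin θ) = (39.400538, -30.783074)
h = r sin θ − e = -30.783074 − 19 = -49.783074
x = r cos θ + √(L² − h²) = 39.400538 + 149.952144 = 189.352682
dx/dθ = −r sin θ − h·r cos θ/√(L² − h²) (θ in radians; h = -49.783074) = 43.863780

x = 189.3527, dx/dθ = 43.8638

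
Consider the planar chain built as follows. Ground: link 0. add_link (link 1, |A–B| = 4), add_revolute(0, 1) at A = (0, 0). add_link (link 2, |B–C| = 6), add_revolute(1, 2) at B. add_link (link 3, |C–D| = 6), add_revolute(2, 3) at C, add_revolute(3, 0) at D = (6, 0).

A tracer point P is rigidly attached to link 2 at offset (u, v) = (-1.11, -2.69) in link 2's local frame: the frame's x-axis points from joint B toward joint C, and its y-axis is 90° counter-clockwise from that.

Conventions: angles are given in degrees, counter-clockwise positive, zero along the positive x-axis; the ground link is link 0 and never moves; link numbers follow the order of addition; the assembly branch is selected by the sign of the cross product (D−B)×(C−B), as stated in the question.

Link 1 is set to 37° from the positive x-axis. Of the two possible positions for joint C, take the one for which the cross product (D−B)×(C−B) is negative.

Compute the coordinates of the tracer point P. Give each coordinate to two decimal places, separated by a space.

A=(0,0), D=(6.00,0)
B = A + 4.00·(cos37°, sin37°) = (3.1945, 2.4073)
|BD| = 3.6967
circle(B,6.00) ∩ circle(D,6.00): a=1.8483, h=5.7082
  candidates: C₊=(8.3144,5.5357) cross=21.101; C₋=(0.8801,-3.1284) cross=-21.101
  branch - wants cross < 0 → take C=(0.8801,-3.1284) (cross=-21.101)
ex = (C−B)/|BC| = (-0.3857,-0.9226); ey = (0.9226,-0.3857)
P = B + -1.11·ex + -2.69·ey = (1.1409,4.4690)

1.14 4.47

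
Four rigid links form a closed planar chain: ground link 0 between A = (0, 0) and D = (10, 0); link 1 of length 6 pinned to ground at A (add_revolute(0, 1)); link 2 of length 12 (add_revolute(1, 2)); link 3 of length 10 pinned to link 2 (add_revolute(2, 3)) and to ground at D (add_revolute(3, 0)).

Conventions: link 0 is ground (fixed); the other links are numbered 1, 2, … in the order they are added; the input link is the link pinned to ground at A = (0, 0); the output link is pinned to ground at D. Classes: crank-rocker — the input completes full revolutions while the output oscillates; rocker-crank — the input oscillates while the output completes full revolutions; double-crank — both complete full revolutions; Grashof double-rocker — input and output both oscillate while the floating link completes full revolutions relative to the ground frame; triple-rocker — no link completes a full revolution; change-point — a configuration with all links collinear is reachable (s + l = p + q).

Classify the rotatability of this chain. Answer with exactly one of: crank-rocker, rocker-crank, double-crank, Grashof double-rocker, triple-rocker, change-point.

lengths: ground=10, input=6, coupler=12, output=10
sorted: s=6 (shortest), l=12 (longest), p+q=20
s + l = 18 vs p + q = 20
s + l < p + q (Grashof) with shortest = input link → crank-rocker

crank-rocker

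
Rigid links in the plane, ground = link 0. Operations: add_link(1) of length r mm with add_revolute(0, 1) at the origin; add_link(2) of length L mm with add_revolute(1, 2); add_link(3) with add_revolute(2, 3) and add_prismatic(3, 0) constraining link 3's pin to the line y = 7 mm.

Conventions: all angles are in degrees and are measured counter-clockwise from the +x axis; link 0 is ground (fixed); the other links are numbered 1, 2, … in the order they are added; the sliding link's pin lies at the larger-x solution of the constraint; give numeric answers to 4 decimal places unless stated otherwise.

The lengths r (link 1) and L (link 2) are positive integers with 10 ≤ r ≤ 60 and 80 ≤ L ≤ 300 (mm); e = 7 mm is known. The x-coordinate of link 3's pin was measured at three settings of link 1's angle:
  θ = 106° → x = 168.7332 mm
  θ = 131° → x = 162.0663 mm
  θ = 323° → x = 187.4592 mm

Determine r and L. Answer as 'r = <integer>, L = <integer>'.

constraint per measurement: (x − r cos θ)² + (r sin θ − e)² = L²
subtracting the θ₁ and θ₂ equations cancels the r² and L² terms:
r = (x₁² − x₂²) / (2[(x₁cos θ₁ + e sin θ₁) − (x₂cos θ₂ + e sin θ₂)]) = 17.9999 → r = 18
L² = (x₁ − r cos θ₁)² + (r sin θ₁ − e)² = 30275.9851 → L = 174.0000 → L = 174
check at θ₃=323°: x = 187.4592 (printed 187.4592) ✓

r = 18, L = 174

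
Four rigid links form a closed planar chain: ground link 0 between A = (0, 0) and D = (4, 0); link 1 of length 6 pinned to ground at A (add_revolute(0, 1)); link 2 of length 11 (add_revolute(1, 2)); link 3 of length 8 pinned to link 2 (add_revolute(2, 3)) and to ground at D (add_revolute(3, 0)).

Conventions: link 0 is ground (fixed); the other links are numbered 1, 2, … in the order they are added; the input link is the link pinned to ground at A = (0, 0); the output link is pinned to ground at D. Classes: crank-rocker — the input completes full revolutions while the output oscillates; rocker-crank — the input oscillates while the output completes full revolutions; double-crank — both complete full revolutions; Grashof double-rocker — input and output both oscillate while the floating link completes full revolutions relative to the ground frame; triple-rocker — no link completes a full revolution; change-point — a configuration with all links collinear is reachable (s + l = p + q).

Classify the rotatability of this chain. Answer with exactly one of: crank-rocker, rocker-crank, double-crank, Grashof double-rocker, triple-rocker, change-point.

lengths: ground=4, input=6, coupler=11, output=8
sorted: s=4 (shortest), l=11 (longest), p+q=14
s + l = 15 vs p + q = 14
s + l > p + q → non-Grashof → no link fully rotates → triple-rocker

triple-rocker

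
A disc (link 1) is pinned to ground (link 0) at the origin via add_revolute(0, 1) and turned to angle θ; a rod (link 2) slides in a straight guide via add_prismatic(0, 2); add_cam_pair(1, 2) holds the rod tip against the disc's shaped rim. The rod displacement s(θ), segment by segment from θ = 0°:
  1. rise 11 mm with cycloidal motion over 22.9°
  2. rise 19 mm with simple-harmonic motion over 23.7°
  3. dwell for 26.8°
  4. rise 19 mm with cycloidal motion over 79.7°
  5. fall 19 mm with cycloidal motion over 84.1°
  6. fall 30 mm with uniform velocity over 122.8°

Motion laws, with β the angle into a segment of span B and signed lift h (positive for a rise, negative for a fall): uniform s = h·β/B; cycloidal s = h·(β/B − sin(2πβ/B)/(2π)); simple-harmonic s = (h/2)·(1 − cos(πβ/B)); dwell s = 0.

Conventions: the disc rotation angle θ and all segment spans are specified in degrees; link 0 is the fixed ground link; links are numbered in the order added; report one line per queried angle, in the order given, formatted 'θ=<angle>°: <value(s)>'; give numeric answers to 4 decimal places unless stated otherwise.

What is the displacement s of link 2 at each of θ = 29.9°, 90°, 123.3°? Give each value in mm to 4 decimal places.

segment 1 (0° to 22.9°, cycloidal, h = 11) is passed completely: s = 0.0000 + (11) = 11.0000
θ = 29.9° falls in segment 2 (22.9° to 46.6°, simple-harmonic, h = 19): β = 29.9 − 22.9 = 7°, B = 23.7°; Δs = 19/2·(1 − cos(π·0.2954)) = 3.8046; s = 11.0000 + 3.8046 = 14.8046
segment 2 (22.9° to 46.6°, simple-harmonic, h = 19) is passed completely: s = 11.0000 + (19) = 30.0000
segment 3 (46.6° to 73.4°, dwell): s unchanged at 30.0000
θ = 90° falls in segment 4 (73.4° to 153.1°, cycloidal, h = 19): β = 90 − 73.4 = 16.6°, B = 79.7°; Δs = 19·(0.2083 − sin(2π·0.2083)/(2π)) = 1.0367; s = 30.0000 + 1.0367 = 31.0367
θ = 123.3° falls in segment 4 (73.4° to 153.1°, cycloidal, h = 19): β = 123.3 − 73.4 = 49.9°, B = 79.7°; Δs = 19·(0.6261 − sin(2π·0.6261)/(2π)) = 14.0488; s = 30.0000 + 14.0488 = 44.0488

θ=29.9°: 14.8046
θ=90°: 31.0367
θ=123.3°: 44.0488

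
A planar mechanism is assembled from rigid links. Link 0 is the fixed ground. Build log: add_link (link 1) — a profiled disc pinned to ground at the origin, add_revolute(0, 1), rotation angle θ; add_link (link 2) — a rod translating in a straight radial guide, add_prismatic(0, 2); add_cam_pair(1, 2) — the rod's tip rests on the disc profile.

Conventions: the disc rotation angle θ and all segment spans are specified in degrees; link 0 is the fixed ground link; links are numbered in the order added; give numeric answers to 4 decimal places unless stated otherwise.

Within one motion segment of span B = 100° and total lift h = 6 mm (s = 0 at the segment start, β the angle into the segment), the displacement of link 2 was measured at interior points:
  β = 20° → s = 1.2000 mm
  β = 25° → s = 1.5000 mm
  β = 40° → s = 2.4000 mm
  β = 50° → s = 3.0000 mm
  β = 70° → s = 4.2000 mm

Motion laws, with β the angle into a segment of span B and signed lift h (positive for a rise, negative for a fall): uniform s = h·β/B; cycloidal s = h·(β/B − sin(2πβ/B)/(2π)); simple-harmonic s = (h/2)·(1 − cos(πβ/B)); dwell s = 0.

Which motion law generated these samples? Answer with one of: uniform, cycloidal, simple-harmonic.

candidates at β/B = r: uniform s = h·r (linear in β); cycloidal s = h·(r − sin(2πr)/(2π)); simple-harmonic s = (h/2)(1 − cos(πr))
β=20°: printed 1.2000 | uniform 1.2000, cycloidal 0.2918, simple-harmonic 0.5729
β=25°: printed 1.5000 | uniform 1.5000, cycloidal 0.5451, simple-harmonic 0.8787
β=40°: printed 2.4000 | uniform 2.4000, cycloidal 1.8387, simple-harmonic 2.0729
β=50°: printed 3.0000 | uniform 3.0000, cycloidal 3.0000, simple-harmonic 3.0000
β=70°: printed 4.2000 | uniform 4.2000, cycloidal 5.1082, simple-harmonic 4.7634
only one law matches every sample → uniform

uniform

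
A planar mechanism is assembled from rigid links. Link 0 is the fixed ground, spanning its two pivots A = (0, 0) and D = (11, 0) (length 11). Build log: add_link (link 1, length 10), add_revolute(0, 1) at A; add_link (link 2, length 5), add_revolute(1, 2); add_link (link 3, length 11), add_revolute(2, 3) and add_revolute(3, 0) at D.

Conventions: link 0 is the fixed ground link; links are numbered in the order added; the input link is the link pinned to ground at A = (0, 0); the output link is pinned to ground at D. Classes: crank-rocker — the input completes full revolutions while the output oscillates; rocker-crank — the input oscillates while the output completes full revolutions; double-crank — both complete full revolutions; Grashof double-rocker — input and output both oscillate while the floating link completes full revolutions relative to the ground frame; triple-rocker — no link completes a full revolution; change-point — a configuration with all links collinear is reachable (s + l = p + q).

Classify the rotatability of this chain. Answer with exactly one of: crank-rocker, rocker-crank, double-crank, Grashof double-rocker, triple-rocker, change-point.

lengths: ground=11, input=10, coupler=5, output=11
sorted: s=5 (shortest), l=11 (longest), p+q=21
s + l = 16 vs p + q = 21
s + l < p + q (Grashof) with shortest = coupler link → Grashof double-rocker

Grashof double-rocker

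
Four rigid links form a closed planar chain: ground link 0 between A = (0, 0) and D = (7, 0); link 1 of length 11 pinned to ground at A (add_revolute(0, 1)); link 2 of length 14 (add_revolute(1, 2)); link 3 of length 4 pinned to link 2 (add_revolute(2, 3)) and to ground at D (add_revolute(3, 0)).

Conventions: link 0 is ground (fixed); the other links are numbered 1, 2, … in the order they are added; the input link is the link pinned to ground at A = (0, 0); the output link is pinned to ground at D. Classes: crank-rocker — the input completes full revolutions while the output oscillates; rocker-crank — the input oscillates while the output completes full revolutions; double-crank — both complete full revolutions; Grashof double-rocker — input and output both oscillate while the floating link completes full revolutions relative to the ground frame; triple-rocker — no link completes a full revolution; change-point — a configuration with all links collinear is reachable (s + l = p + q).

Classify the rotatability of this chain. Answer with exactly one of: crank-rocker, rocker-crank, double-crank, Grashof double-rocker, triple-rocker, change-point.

lengths: ground=7, input=11, coupler=14, output=4
sorted: s=4 (shortest), l=14 (longest), p+q=18
s + l = 18 vs p + q = 18
s + l = p + q → change-point (collinear configuration reachable)

change-point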